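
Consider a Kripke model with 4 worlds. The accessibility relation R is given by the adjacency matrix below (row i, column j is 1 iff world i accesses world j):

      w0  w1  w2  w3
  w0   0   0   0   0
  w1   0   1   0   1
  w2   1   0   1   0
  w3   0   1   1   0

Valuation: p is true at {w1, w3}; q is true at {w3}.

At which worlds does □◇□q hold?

w0: no successors, so □◇□q holds vacuously. ✓
w1: successors {w1, w3}; ◇□q there: w1:F, w3:F. ✗
w2: successors {w0, w2}; ◇□q there: w0:F, w2:T. ✗
w3: successors {w1, w2}; ◇□q there: w1:F, w2:T. ✗

{w0}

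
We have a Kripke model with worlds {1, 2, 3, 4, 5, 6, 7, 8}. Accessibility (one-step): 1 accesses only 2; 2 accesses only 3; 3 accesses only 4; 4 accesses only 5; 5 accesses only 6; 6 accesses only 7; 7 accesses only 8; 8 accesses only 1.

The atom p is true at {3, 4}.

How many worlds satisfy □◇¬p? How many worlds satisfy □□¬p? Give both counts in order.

6 and 6

For □◇¬p:
1: successors {2}; ◇¬p there: 2:F. ✗
2: successors {3}; ◇¬p there: 3:F. ✗
3: successors {4}; ◇¬p there: 4:T. ✓
4: successors {5}; ◇¬p there: 5:T. ✓
5: successors {6}; ◇¬p there: 6:T. ✓
6: successors {7}; ◇¬p there: 7:T. ✓
7: successors {8}; ◇¬p there: 8:T. ✓
8: successors {1}; ◇¬p there: 1:T. ✓
— 6 worlds.
For □□¬p:
1: successors {2}; □¬p there: 2:F. ✗
2: successors {3}; □¬p there: 3:F. ✗
3: successors {4}; □¬p there: 4:T. ✓
4: successors {5}; □¬p there: 5:T. ✓
5: successors {6}; □¬p there: 6:T. ✓
6: successors {7}; □¬p there: 7:T. ✓
7: successors {8}; □¬p there: 8:T. ✓
8: successors {1}; □¬p there: 1:T. ✓
— 6 worlds.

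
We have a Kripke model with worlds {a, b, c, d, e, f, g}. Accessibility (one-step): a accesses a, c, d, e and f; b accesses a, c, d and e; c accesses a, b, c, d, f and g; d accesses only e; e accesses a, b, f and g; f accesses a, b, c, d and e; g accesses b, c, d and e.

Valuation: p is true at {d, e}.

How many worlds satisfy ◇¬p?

a: successors {a, c, d, e, f}; ¬p there: a:T, c:T, d:F, e:F, f:T. ✓
b: successors {a, c, d, e}; ¬p there: a:T, c:T, d:F, e:F. ✓
c: successors {a, b, c, d, f, g}; ¬p there: a:T, b:T, c:T, d:F, f:T, g:T. ✓
d: successors {e}; ¬p there: e:F. ✗
e: successors {a, b, f, g}; ¬p there: a:T, b:T, f:T, g:T. ✓
f: successors {a, b, c, d, e}; ¬p there: a:T, b:T, c:T, d:F, e:F. ✓
g: successors {b, c, d, e}; ¬p there: b:T, c:T, d:F, e:F. ✓
Satisfying worlds: {a, b, c, e, f, g}.

6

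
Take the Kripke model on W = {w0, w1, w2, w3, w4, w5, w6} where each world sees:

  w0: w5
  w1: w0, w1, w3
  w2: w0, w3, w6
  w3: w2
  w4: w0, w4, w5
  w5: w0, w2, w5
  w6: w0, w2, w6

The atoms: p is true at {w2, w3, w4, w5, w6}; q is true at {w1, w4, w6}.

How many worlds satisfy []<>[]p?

2

w0: successors {w5}; <>[]p there: w5:T. ✓
w1: successors {w0, w1, w3}; <>[]p there: w0:F, w1:T, w3:F. ✗
w2: successors {w0, w3, w6}; <>[]p there: w0:F, w3:F, w6:T. ✗
w3: successors {w2}; <>[]p there: w2:T. ✓
w4: successors {w0, w4, w5}; <>[]p there: w0:F, w4:T, w5:T. ✗
w5: successors {w0, w2, w5}; <>[]p there: w0:F, w2:T, w5:T. ✗
w6: successors {w0, w2, w6}; <>[]p there: w0:F, w2:T, w6:T. ✗
Satisfying worlds: {w0, w3}.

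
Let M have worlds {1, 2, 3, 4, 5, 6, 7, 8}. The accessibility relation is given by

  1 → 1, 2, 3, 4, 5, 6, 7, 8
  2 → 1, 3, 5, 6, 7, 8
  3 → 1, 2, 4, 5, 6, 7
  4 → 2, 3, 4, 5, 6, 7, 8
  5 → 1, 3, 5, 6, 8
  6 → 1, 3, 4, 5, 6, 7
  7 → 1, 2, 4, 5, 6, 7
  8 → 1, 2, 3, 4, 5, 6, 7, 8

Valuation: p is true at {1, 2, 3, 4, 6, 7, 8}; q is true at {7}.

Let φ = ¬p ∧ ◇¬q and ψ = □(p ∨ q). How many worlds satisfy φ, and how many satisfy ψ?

1 and 0

For ¬p ∧ ◇¬q:
1: ¬p is F, ◇¬q is T. ✗
2: ¬p is F, ◇¬q is T. ✗
3: ¬p is F, ◇¬q is T. ✗
4: ¬p is F, ◇¬q is T. ✗
5: ¬p is T, ◇¬q is T. ✓
6: ¬p is F, ◇¬q is T. ✗
7: ¬p is F, ◇¬q is T. ✗
8: ¬p is F, ◇¬q is T. ✗
— 1 world.
For □(p ∨ q):
1: successors {1, 2, 3, 4, 5, 6, 7, 8}; p ∨ q there: 1:T, 2:T, 3:T, 4:T, 5:F, 6:T, 7:T, 8:T. ✗
2: successors {1, 3, 5, 6, 7, 8}; p ∨ q there: 1:T, 3:T, 5:F, 6:T, 7:T, 8:T. ✗
3: successors {1, 2, 4, 5, 6, 7}; p ∨ q there: 1:T, 2:T, 4:T, 5:F, 6:T, 7:T. ✗
4: successors {2, 3, 4, 5, 6, 7, 8}; p ∨ q there: 2:T, 3:T, 4:T, 5:F, 6:T, 7:T, 8:T. ✗
5: successors {1, 3, 5, 6, 8}; p ∨ q there: 1:T, 3:T, 5:F, 6:T, 8:T. ✗
6: successors {1, 3, 4, 5, 6, 7}; p ∨ q there: 1:T, 3:T, 4:T, 5:F, 6:T, 7:T. ✗
7: successors {1, 2, 4, 5, 6, 7}; p ∨ q there: 1:T, 2:T, 4:T, 5:F, 6:T, 7:T. ✗
8: successors {1, 2, 3, 4, 5, 6, 7, 8}; p ∨ q there: 1:T, 2:T, 3:T, 4:T, 5:F, 6:T, 7:T, 8:T. ✗
— 0 worlds.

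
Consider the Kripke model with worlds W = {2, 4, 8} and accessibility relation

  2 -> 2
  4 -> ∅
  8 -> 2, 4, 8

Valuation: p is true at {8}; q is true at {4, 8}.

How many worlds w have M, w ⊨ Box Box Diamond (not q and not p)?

2: successors {2}; Box Diamond (not q and not p) there: 2:T. ✓
4: no successors, so Box Box Diamond (not q and not p) holds vacuously. ✓
8: successors {2, 4, 8}; Box Diamond (not q and not p) there: 2:T, 4:T, 8:F. ✗
Satisfying worlds: {2, 4}.

2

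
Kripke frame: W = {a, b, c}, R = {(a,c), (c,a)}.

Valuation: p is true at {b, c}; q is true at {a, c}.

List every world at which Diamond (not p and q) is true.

a: successors {c}; not p and q there: c:F. ✗
b: no successors, so Diamond (not p and q) fails. ✗
c: successors {a}; not p and q there: a:T. ✓

{c}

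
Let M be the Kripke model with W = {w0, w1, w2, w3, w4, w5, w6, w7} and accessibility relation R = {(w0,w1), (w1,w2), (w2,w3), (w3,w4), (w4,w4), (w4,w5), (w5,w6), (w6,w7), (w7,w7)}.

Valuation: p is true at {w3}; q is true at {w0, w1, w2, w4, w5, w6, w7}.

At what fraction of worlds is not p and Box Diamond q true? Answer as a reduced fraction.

w0: not p is T, Box Diamond q is T. ✓
w1: not p is T, Box Diamond q is F. ✗
w2: not p is T, Box Diamond q is T. ✓
w3: not p is F, Box Diamond q is T. ✗
w4: not p is T, Box Diamond q is T. ✓
w5: not p is T, Box Diamond q is T. ✓
w6: not p is T, Box Diamond q is T. ✓
w7: not p is T, Box Diamond q is T. ✓
That's 6 of 8 worlds, so 6/8 = 3/4.

3/4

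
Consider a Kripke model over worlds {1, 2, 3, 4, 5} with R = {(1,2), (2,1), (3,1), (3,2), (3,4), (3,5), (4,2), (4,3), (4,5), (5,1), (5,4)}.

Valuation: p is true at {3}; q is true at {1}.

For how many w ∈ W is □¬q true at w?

1: successors {2}; ¬q there: 2:T. ✓
2: successors {1}; ¬q there: 1:F. ✗
3: successors {1, 2, 4, 5}; ¬q there: 1:F, 2:T, 4:T, 5:T. ✗
4: successors {2, 3, 5}; ¬q there: 2:T, 3:T, 5:T. ✓
5: successors {1, 4}; ¬q there: 1:F, 4:T. ✗
Satisfying worlds: {1, 4}.

2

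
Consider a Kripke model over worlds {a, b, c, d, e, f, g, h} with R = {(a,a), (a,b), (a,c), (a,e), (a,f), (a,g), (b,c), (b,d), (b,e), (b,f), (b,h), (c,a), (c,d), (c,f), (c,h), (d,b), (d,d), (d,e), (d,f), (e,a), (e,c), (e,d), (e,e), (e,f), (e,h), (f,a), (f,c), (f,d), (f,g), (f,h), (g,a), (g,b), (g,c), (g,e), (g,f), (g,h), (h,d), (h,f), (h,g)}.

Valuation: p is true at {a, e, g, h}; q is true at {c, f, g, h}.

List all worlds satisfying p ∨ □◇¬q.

{a, b, c, d, e, f, g, h}

a: p is T, □◇¬q is T. ✓
b: p is F, □◇¬q is T. ✓
c: p is F, □◇¬q is T. ✓
d: p is F, □◇¬q is T. ✓
e: p is T, □◇¬q is T. ✓
f: p is F, □◇¬q is T. ✓
g: p is T, □◇¬q is T. ✓
h: p is T, □◇¬q is T. ✓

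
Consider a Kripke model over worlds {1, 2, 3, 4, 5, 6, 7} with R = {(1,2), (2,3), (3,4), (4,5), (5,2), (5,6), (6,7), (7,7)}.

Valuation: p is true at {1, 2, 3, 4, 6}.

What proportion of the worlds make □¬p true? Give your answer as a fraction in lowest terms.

3/7

1: successors {2}; ¬p there: 2:F. ✗
2: successors {3}; ¬p there: 3:F. ✗
3: successors {4}; ¬p there: 4:F. ✗
4: successors {5}; ¬p there: 5:T. ✓
5: successors {2, 6}; ¬p there: 2:F, 6:F. ✗
6: successors {7}; ¬p there: 7:T. ✓
7: successors {7}; ¬p there: 7:T. ✓
That's 3 of 7 worlds, so 3/7.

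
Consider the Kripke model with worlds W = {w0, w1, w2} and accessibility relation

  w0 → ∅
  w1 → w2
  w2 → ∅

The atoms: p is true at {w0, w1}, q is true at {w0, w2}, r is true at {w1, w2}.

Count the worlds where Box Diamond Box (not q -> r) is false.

w0: no successors, so Box Diamond Box (not q -> r) holds vacuously. ✓
w1: successors {w2}; Diamond Box (not q -> r) there: w2:F. ✗
w2: no successors, so Box Diamond Box (not q -> r) holds vacuously. ✓
Satisfying worlds: {w0, w2}.
So Box Diamond Box (not q -> r) fails at the other 1 world.

1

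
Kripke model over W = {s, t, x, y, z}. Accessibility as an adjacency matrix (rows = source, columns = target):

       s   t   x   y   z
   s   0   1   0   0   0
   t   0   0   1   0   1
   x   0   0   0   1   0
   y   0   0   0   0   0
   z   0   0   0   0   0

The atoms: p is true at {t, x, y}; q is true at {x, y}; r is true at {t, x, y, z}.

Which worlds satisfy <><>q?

s: successors {t}; <>q there: t:T. ✓
t: successors {x, z}; <>q there: x:T, z:F. ✓
x: successors {y}; <>q there: y:F. ✗
y: no successors, so <><>q fails. ✗
z: no successors, so <><>q fails. ✗

{s, t}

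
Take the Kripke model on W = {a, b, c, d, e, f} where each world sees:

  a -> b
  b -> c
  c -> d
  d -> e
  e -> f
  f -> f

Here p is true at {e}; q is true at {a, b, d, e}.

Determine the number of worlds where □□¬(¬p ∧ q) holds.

5

a: successors {b}; □¬(¬p ∧ q) there: b:T. ✓
b: successors {c}; □¬(¬p ∧ q) there: c:F. ✗
c: successors {d}; □¬(¬p ∧ q) there: d:T. ✓
d: successors {e}; □¬(¬p ∧ q) there: e:T. ✓
e: successors {f}; □¬(¬p ∧ q) there: f:T. ✓
f: successors {f}; □¬(¬p ∧ q) there: f:T. ✓
Satisfying worlds: {a, c, d, e, f}.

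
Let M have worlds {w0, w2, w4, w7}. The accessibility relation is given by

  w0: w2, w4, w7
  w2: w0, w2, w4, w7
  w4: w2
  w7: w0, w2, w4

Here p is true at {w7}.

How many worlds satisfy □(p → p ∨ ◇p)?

4

w0: successors {w2, w4, w7}; p → p ∨ ◇p there: w2:T, w4:T, w7:T. ✓
w2: successors {w0, w2, w4, w7}; p → p ∨ ◇p there: w0:T, w2:T, w4:T, w7:T. ✓
w4: successors {w2}; p → p ∨ ◇p there: w2:T. ✓
w7: successors {w0, w2, w4}; p → p ∨ ◇p there: w0:T, w2:T, w4:T. ✓
Satisfying worlds: {w0, w2, w4, w7}.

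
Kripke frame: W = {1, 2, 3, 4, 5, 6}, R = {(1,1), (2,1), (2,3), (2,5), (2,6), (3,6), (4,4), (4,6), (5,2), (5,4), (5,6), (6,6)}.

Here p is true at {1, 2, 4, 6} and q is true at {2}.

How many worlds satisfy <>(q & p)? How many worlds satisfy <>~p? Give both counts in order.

1 and 1

For <>(q & p):
1: successors {1}; q & p there: 1:F. ✗
2: successors {1, 3, 5, 6}; q & p there: 1:F, 3:F, 5:F, 6:F. ✗
3: successors {6}; q & p there: 6:F. ✗
4: successors {4, 6}; q & p there: 4:F, 6:F. ✗
5: successors {2, 4, 6}; q & p there: 2:T, 4:F, 6:F. ✓
6: successors {6}; q & p there: 6:F. ✗
— 1 world.
For <>~p:
1: successors {1}; ~p there: 1:F. ✗
2: successors {1, 3, 5, 6}; ~p there: 1:F, 3:T, 5:T, 6:F. ✓
3: successors {6}; ~p there: 6:F. ✗
4: successors {4, 6}; ~p there: 4:F, 6:F. ✗
5: successors {2, 4, 6}; ~p there: 2:F, 4:F, 6:F. ✗
6: successors {6}; ~p there: 6:F. ✗
— 1 world.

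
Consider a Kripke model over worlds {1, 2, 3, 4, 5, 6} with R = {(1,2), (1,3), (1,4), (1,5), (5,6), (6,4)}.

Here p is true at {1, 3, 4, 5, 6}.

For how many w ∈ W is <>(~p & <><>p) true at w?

1: successors {2, 3, 4, 5}; ~p & <><>p there: 2:F, 3:F, 4:F, 5:F. ✗
2: no successors, so <>(~p & <><>p) fails. ✗
3: no successors, so <>(~p & <><>p) fails. ✗
4: no successors, so <>(~p & <><>p) fails. ✗
5: successors {6}; ~p & <><>p there: 6:F. ✗
6: successors {4}; ~p & <><>p there: 4:F. ✗
Satisfying worlds: ∅.

0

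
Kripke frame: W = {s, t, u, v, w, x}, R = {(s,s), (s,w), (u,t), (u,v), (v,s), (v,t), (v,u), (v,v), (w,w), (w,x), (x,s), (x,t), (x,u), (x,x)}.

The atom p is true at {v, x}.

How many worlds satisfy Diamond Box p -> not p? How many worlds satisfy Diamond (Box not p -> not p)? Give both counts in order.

4 and 5

For Diamond Box p -> not p:
s: Diamond Box p is F, not p is T. ✓
t: Diamond Box p is F, not p is T. ✓
u: Diamond Box p is T, not p is T. ✓
v: Diamond Box p is T, not p is F. ✗
w: Diamond Box p is F, not p is T. ✓
x: Diamond Box p is T, not p is F. ✗
— 4 worlds.
For Diamond (Box not p -> not p):
s: successors {s, w}; Box not p -> not p there: s:T, w:T. ✓
t: no successors, so Diamond (Box not p -> not p) fails. ✗
u: successors {t, v}; Box not p -> not p there: t:T, v:T. ✓
v: successors {s, t, u, v}; Box not p -> not p there: s:T, t:T, u:T, v:T. ✓
w: successors {w, x}; Box not p -> not p there: w:T, x:T. ✓
x: successors {s, t, u, x}; Box not p -> not p there: s:T, t:T, u:T, x:T. ✓
— 5 worlds.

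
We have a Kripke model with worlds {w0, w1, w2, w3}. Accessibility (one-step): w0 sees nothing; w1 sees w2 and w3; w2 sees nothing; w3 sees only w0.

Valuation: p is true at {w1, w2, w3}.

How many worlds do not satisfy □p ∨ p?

w0: □p is T, p is F. ✓
w1: □p is T, p is T. ✓
w2: □p is T, p is T. ✓
w3: □p is F, p is T. ✓
Satisfying worlds: {w0, w1, w2, w3}.
So □p ∨ p fails at the other 0 worlds.

0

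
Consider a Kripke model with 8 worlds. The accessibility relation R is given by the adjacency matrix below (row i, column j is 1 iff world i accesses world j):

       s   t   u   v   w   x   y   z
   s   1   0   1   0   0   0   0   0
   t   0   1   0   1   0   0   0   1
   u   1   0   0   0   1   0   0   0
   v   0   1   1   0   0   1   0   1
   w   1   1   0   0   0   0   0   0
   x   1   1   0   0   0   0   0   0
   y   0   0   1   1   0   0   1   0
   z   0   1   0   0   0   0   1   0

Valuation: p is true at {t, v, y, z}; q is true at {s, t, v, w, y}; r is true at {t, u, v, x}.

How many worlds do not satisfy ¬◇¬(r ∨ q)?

s: ◇¬(r ∨ q) is F. ✓
t: ◇¬(r ∨ q) is T. ✗
u: ◇¬(r ∨ q) is F. ✓
v: ◇¬(r ∨ q) is T. ✗
w: ◇¬(r ∨ q) is F. ✓
x: ◇¬(r ∨ q) is F. ✓
y: ◇¬(r ∨ q) is F. ✓
z: ◇¬(r ∨ q) is F. ✓
Satisfying worlds: {s, u, w, x, y, z}.
So ¬◇¬(r ∨ q) fails at the other 2 worlds.

2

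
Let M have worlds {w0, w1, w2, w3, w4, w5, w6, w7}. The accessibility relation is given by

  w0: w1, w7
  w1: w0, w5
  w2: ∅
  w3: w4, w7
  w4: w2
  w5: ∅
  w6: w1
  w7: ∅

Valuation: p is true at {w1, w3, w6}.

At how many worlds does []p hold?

4

w0: successors {w1, w7}; p there: w1:T, w7:F. ✗
w1: successors {w0, w5}; p there: w0:F, w5:F. ✗
w2: no successors, so []p holds vacuously. ✓
w3: successors {w4, w7}; p there: w4:F, w7:F. ✗
w4: successors {w2}; p there: w2:F. ✗
w5: no successors, so []p holds vacuously. ✓
w6: successors {w1}; p there: w1:T. ✓
w7: no successors, so []p holds vacuously. ✓
Satisfying worlds: {w2, w5, w6, w7}.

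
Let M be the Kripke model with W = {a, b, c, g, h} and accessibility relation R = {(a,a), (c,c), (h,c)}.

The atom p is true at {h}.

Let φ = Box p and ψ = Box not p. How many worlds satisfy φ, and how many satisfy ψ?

2 and 5

For Box p:
a: successors {a}; p there: a:F. ✗
b: no successors, so Box p holds vacuously. ✓
c: successors {c}; p there: c:F. ✗
g: no successors, so Box p holds vacuously. ✓
h: successors {c}; p there: c:F. ✗
— 2 worlds.
For Box not p:
a: successors {a}; not p there: a:T. ✓
b: no successors, so Box not p holds vacuously. ✓
c: successors {c}; not p there: c:T. ✓
g: no successors, so Box not p holds vacuously. ✓
h: successors {c}; not p there: c:T. ✓
— 5 worlds.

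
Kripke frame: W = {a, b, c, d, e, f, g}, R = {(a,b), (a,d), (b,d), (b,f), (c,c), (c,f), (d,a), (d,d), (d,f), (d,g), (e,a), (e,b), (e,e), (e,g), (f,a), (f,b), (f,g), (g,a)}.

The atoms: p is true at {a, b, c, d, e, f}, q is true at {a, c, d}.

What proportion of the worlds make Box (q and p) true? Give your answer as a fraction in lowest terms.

a: successors {b, d}; q and p there: b:F, d:T. ✗
b: successors {d, f}; q and p there: d:T, f:F. ✗
c: successors {c, f}; q and p there: c:T, f:F. ✗
d: successors {a, d, f, g}; q and p there: a:T, d:T, f:F, g:F. ✗
e: successors {a, b, e, g}; q and p there: a:T, b:F, e:F, g:F. ✗
f: successors {a, b, g}; q and p there: a:T, b:F, g:F. ✗
g: successors {a}; q and p there: a:T. ✓
That's 1 of 7 worlds, so 1/7.

1/7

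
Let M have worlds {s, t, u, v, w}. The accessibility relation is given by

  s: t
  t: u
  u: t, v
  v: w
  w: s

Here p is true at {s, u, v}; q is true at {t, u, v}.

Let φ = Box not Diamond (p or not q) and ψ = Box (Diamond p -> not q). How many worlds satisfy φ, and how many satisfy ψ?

For Box not Diamond (p or not q):
s: successors {t}; not Diamond (p or not q) there: t:F. ✗
t: successors {u}; not Diamond (p or not q) there: u:F. ✗
u: successors {t, v}; not Diamond (p or not q) there: t:F, v:F. ✗
v: successors {w}; not Diamond (p or not q) there: w:F. ✗
w: successors {s}; not Diamond (p or not q) there: s:T. ✓
— 1 world.
For Box (Diamond p -> not q):
s: successors {t}; Diamond p -> not q there: t:F. ✗
t: successors {u}; Diamond p -> not q there: u:F. ✗
u: successors {t, v}; Diamond p -> not q there: t:F, v:T. ✗
v: successors {w}; Diamond p -> not q there: w:T. ✓
w: successors {s}; Diamond p -> not q there: s:T. ✓
— 2 worlds.

1 and 2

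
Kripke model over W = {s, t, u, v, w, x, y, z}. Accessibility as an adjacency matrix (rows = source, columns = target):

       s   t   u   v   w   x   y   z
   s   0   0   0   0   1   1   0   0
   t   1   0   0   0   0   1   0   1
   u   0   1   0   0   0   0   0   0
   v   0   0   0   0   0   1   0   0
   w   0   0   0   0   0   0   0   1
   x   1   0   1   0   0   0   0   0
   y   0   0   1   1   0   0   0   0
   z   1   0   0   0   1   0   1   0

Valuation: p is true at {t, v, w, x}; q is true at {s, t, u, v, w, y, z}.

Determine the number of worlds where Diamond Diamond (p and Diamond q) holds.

s: successors {w, x}; Diamond (p and Diamond q) there: w:F, x:F. ✗
t: successors {s, x, z}; Diamond (p and Diamond q) there: s:T, x:F, z:T. ✓
u: successors {t}; Diamond (p and Diamond q) there: t:T. ✓
v: successors {x}; Diamond (p and Diamond q) there: x:F. ✗
w: successors {z}; Diamond (p and Diamond q) there: z:T. ✓
x: successors {s, u}; Diamond (p and Diamond q) there: s:T, u:T. ✓
y: successors {u, v}; Diamond (p and Diamond q) there: u:T, v:T. ✓
z: successors {s, w, y}; Diamond (p and Diamond q) there: s:T, w:F, y:F. ✓
Satisfying worlds: {t, u, w, x, y, z}.

6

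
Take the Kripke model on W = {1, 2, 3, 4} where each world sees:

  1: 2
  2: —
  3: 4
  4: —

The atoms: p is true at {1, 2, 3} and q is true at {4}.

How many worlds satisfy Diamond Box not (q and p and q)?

1: successors {2}; Box not (q and p and q) there: 2:T. ✓
2: no successors, so Diamond Box not (q and p and q) fails. ✗
3: successors {4}; Box not (q and p and q) there: 4:T. ✓
4: no successors, so Diamond Box not (q and p and q) fails. ✗
Satisfying worlds: {1, 3}.

2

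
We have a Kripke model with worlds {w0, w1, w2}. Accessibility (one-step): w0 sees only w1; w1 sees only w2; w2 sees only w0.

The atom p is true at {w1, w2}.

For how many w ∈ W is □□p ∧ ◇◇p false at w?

w0: □□p is T, ◇◇p is T. ✓
w1: □□p is F, ◇◇p is F. ✗
w2: □□p is T, ◇◇p is T. ✓
Satisfying worlds: {w0, w2}.
So □□p ∧ ◇◇p fails at the other 1 world.

1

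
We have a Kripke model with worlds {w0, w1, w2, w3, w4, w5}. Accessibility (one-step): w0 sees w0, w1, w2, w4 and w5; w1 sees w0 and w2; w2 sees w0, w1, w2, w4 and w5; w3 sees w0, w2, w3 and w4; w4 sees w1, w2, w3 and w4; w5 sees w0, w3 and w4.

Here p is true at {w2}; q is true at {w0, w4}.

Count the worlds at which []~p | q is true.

3

w0: []~p is F, q is T. ✓
w1: []~p is F, q is F. ✗
w2: []~p is F, q is F. ✗
w3: []~p is F, q is F. ✗
w4: []~p is F, q is T. ✓
w5: []~p is T, q is F. ✓
Satisfying worlds: {w0, w4, w5}.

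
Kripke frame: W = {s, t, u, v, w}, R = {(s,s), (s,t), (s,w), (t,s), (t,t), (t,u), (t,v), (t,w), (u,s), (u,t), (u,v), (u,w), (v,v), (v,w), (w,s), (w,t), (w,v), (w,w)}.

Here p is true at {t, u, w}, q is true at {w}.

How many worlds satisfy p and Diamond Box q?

s: p is F, Diamond Box q is F. ✗
t: p is T, Diamond Box q is F. ✗
u: p is T, Diamond Box q is F. ✗
v: p is F, Diamond Box q is F. ✗
w: p is T, Diamond Box q is F. ✗
Satisfying worlds: ∅.

0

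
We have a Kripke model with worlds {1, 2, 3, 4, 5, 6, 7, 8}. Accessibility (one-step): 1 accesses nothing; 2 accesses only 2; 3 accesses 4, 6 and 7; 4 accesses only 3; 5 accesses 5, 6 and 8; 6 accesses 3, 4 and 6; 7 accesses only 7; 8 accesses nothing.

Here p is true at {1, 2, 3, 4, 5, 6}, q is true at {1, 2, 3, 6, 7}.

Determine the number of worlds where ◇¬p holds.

3

1: no successors, so ◇¬p fails. ✗
2: successors {2}; ¬p there: 2:F. ✗
3: successors {4, 6, 7}; ¬p there: 4:F, 6:F, 7:T. ✓
4: successors {3}; ¬p there: 3:F. ✗
5: successors {5, 6, 8}; ¬p there: 5:F, 6:F, 8:T. ✓
6: successors {3, 4, 6}; ¬p there: 3:F, 4:F, 6:F. ✗
7: successors {7}; ¬p there: 7:T. ✓
8: no successors, so ◇¬p fails. ✗
Satisfying worlds: {3, 5, 7}.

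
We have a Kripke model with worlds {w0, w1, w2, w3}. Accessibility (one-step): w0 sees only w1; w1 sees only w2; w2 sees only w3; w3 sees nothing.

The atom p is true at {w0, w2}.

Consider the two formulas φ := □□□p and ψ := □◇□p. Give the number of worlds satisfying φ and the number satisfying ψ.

3 and 2

For □□□p:
w0: successors {w1}; □□p there: w1:F. ✗
w1: successors {w2}; □□p there: w2:T. ✓
w2: successors {w3}; □□p there: w3:T. ✓
w3: no successors, so □□□p holds vacuously. ✓
— 3 worlds.
For □◇□p:
w0: successors {w1}; ◇□p there: w1:F. ✗
w1: successors {w2}; ◇□p there: w2:T. ✓
w2: successors {w3}; ◇□p there: w3:F. ✗
w3: no successors, so □◇□p holds vacuously. ✓
— 2 worlds.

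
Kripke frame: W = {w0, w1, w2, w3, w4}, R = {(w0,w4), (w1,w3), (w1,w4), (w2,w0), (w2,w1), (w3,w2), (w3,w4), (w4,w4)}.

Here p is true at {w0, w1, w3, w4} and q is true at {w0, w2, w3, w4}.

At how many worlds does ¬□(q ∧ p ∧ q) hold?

2

w0: □(q ∧ p ∧ q) is T. ✗
w1: □(q ∧ p ∧ q) is T. ✗
w2: □(q ∧ p ∧ q) is F. ✓
w3: □(q ∧ p ∧ q) is F. ✓
w4: □(q ∧ p ∧ q) is T. ✗
Satisfying worlds: {w2, w3}.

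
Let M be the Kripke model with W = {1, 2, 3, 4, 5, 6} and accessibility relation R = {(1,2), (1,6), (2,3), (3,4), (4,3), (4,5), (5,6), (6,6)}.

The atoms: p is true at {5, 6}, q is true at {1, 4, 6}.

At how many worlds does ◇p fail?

2

1: successors {2, 6}; p there: 2:F, 6:T. ✓
2: successors {3}; p there: 3:F. ✗
3: successors {4}; p there: 4:F. ✗
4: successors {3, 5}; p there: 3:F, 5:T. ✓
5: successors {6}; p there: 6:T. ✓
6: successors {6}; p there: 6:T. ✓
Satisfying worlds: {1, 4, 5, 6}.
So ◇p fails at the other 2 worlds.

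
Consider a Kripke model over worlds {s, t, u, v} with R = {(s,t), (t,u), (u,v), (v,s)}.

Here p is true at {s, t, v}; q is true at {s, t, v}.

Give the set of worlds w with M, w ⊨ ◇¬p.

{t}

s: successors {t}; ¬p there: t:F. ✗
t: successors {u}; ¬p there: u:T. ✓
u: successors {v}; ¬p there: v:F. ✗
v: successors {s}; ¬p there: s:F. ✗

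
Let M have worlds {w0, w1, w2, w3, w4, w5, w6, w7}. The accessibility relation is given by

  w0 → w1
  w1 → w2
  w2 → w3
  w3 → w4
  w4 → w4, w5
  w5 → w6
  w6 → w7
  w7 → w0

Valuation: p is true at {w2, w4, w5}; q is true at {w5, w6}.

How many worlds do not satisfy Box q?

7

w0: successors {w1}; q there: w1:F. ✗
w1: successors {w2}; q there: w2:F. ✗
w2: successors {w3}; q there: w3:F. ✗
w3: successors {w4}; q there: w4:F. ✗
w4: successors {w4, w5}; q there: w4:F, w5:T. ✗
w5: successors {w6}; q there: w6:T. ✓
w6: successors {w7}; q there: w7:F. ✗
w7: successors {w0}; q there: w0:F. ✗
Satisfying worlds: {w5}.
So Box q fails at the other 7 worlds.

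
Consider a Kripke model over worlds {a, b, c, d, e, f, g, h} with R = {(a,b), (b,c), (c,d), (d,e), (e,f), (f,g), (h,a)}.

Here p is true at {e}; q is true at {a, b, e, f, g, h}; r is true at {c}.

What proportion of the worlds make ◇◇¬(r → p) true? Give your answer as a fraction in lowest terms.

1/8

a: successors {b}; ◇¬(r → p) there: b:T. ✓
b: successors {c}; ◇¬(r → p) there: c:F. ✗
c: successors {d}; ◇¬(r → p) there: d:F. ✗
d: successors {e}; ◇¬(r → p) there: e:F. ✗
e: successors {f}; ◇¬(r → p) there: f:F. ✗
f: successors {g}; ◇¬(r → p) there: g:F. ✗
g: no successors, so ◇◇¬(r → p) fails. ✗
h: successors {a}; ◇¬(r → p) there: a:F. ✗
That's 1 of 8 worlds, so 1/8.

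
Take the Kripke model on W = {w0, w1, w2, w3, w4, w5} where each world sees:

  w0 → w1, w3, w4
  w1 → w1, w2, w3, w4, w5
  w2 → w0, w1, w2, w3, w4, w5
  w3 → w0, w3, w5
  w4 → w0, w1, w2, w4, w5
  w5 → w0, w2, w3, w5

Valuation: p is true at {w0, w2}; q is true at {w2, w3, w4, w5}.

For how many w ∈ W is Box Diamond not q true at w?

w0: successors {w1, w3, w4}; Diamond not q there: w1:T, w3:T, w4:T. ✓
w1: successors {w1, w2, w3, w4, w5}; Diamond not q there: w1:T, w2:T, w3:T, w4:T, w5:T. ✓
w2: successors {w0, w1, w2, w3, w4, w5}; Diamond not q there: w0:T, w1:T, w2:T, w3:T, w4:T, w5:T. ✓
w3: successors {w0, w3, w5}; Diamond not q there: w0:T, w3:T, w5:T. ✓
w4: successors {w0, w1, w2, w4, w5}; Diamond not q there: w0:T, w1:T, w2:T, w4:T, w5:T. ✓
w5: successors {w0, w2, w3, w5}; Diamond not q there: w0:T, w2:T, w3:T, w5:T. ✓
Satisfying worlds: {w0, w1, w2, w3, w4, w5}.

6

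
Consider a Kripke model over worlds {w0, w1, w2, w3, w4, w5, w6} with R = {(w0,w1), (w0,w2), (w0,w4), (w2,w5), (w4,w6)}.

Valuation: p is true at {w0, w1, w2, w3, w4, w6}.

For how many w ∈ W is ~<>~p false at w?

1

w0: <>~p is F. ✓
w1: <>~p is F. ✓
w2: <>~p is T. ✗
w3: <>~p is F. ✓
w4: <>~p is F. ✓
w5: <>~p is F. ✓
w6: <>~p is F. ✓
Satisfying worlds: {w0, w1, w3, w4, w5, w6}.
So ~<>~p fails at the other 1 world.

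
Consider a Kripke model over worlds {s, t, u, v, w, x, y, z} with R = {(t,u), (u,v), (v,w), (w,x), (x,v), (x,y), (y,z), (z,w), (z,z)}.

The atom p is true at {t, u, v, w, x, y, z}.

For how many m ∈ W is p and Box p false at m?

1

s: p is F, Box p is T. ✗
t: p is T, Box p is T. ✓
u: p is T, Box p is T. ✓
v: p is T, Box p is T. ✓
w: p is T, Box p is T. ✓
x: p is T, Box p is T. ✓
y: p is T, Box p is T. ✓
z: p is T, Box p is T. ✓
Satisfying worlds: {t, u, v, w, x, y, z}.
So p and Box p fails at the other 1 world.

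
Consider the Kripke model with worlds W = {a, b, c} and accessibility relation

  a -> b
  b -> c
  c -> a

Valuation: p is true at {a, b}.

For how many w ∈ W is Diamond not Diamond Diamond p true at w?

a: successors {b}; not Diamond Diamond p there: b:F. ✗
b: successors {c}; not Diamond Diamond p there: c:F. ✗
c: successors {a}; not Diamond Diamond p there: a:T. ✓
Satisfying worlds: {c}.

1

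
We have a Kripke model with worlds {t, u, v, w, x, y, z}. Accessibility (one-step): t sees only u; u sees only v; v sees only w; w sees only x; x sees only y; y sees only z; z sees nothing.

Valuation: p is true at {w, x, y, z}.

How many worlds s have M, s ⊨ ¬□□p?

1

t: □□p is F. ✓
u: □□p is T. ✗
v: □□p is T. ✗
w: □□p is T. ✗
x: □□p is T. ✗
y: □□p is T. ✗
z: □□p is T. ✗
Satisfying worlds: {t}.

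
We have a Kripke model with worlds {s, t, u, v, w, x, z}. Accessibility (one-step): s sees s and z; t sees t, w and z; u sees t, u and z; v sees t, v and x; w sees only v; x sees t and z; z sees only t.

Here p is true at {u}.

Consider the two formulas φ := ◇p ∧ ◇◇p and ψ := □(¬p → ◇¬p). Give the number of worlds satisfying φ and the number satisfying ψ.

1 and 7

For ◇p ∧ ◇◇p:
s: ◇p is F, ◇◇p is F. ✗
t: ◇p is F, ◇◇p is F. ✗
u: ◇p is T, ◇◇p is T. ✓
v: ◇p is F, ◇◇p is F. ✗
w: ◇p is F, ◇◇p is F. ✗
x: ◇p is F, ◇◇p is F. ✗
z: ◇p is F, ◇◇p is F. ✗
— 1 world.
For □(¬p → ◇¬p):
s: successors {s, z}; ¬p → ◇¬p there: s:T, z:T. ✓
t: successors {t, w, z}; ¬p → ◇¬p there: t:T, w:T, z:T. ✓
u: successors {t, u, z}; ¬p → ◇¬p there: t:T, u:T, z:T. ✓
v: successors {t, v, x}; ¬p → ◇¬p there: t:T, v:T, x:T. ✓
w: successors {v}; ¬p → ◇¬p there: v:T. ✓
x: successors {t, z}; ¬p → ◇¬p there: t:T, z:T. ✓
z: successors {t}; ¬p → ◇¬p there: t:T. ✓
— 7 worlds.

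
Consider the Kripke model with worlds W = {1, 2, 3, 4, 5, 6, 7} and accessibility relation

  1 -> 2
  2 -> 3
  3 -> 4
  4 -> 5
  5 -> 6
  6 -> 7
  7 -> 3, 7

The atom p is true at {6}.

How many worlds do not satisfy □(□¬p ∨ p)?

1

1: successors {2}; □¬p ∨ p there: 2:T. ✓
2: successors {3}; □¬p ∨ p there: 3:T. ✓
3: successors {4}; □¬p ∨ p there: 4:T. ✓
4: successors {5}; □¬p ∨ p there: 5:F. ✗
5: successors {6}; □¬p ∨ p there: 6:T. ✓
6: successors {7}; □¬p ∨ p there: 7:T. ✓
7: successors {3, 7}; □¬p ∨ p there: 3:T, 7:T. ✓
Satisfying worlds: {1, 2, 3, 5, 6, 7}.
So □(□¬p ∨ p) fails at the other 1 world.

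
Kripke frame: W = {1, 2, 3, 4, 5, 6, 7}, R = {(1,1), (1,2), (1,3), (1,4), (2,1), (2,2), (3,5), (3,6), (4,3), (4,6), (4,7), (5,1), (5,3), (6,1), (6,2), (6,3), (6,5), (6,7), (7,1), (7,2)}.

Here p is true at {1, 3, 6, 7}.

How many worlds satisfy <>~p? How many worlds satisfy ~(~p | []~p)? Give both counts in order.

5 and 4

For <>~p:
1: successors {1, 2, 3, 4}; ~p there: 1:F, 2:T, 3:F, 4:T. ✓
2: successors {1, 2}; ~p there: 1:F, 2:T. ✓
3: successors {5, 6}; ~p there: 5:T, 6:F. ✓
4: successors {3, 6, 7}; ~p there: 3:F, 6:F, 7:F. ✗
5: successors {1, 3}; ~p there: 1:F, 3:F. ✗
6: successors {1, 2, 3, 5, 7}; ~p there: 1:F, 2:T, 3:F, 5:T, 7:F. ✓
7: successors {1, 2}; ~p there: 1:F, 2:T. ✓
— 5 worlds.
For ~(~p | []~p):
1: ~p | []~p is F. ✓
2: ~p | []~p is T. ✗
3: ~p | []~p is F. ✓
4: ~p | []~p is T. ✗
5: ~p | []~p is T. ✗
6: ~p | []~p is F. ✓
7: ~p | []~p is F. ✓
— 4 worlds.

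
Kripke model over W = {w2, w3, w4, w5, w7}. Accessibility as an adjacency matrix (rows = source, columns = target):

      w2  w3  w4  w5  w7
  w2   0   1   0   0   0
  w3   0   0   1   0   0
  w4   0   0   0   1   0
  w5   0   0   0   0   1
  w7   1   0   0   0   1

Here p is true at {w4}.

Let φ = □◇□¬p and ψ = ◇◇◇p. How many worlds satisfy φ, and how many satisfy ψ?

For □◇□¬p:
w2: successors {w3}; ◇□¬p there: w3:T. ✓
w3: successors {w4}; ◇□¬p there: w4:T. ✓
w4: successors {w5}; ◇□¬p there: w5:T. ✓
w5: successors {w7}; ◇□¬p there: w7:T. ✓
w7: successors {w2, w7}; ◇□¬p there: w2:F, w7:T. ✗
— 4 worlds.
For ◇◇◇p:
w2: successors {w3}; ◇◇p there: w3:F. ✗
w3: successors {w4}; ◇◇p there: w4:F. ✗
w4: successors {w5}; ◇◇p there: w5:F. ✗
w5: successors {w7}; ◇◇p there: w7:F. ✗
w7: successors {w2, w7}; ◇◇p there: w2:T, w7:F. ✓
— 1 world.

4 and 1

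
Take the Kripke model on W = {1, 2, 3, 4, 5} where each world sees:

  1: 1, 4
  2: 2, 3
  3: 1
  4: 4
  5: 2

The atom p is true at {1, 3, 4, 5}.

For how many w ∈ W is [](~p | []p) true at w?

5

1: successors {1, 4}; ~p | []p there: 1:T, 4:T. ✓
2: successors {2, 3}; ~p | []p there: 2:T, 3:T. ✓
3: successors {1}; ~p | []p there: 1:T. ✓
4: successors {4}; ~p | []p there: 4:T. ✓
5: successors {2}; ~p | []p there: 2:T. ✓
Satisfying worlds: {1, 2, 3, 4, 5}.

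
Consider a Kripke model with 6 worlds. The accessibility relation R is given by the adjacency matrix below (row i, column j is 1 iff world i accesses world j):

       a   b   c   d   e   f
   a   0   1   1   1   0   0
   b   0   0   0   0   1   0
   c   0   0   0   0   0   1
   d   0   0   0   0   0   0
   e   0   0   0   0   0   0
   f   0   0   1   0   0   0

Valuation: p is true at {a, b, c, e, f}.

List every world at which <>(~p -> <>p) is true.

a: successors {b, c, d}; ~p -> <>p there: b:T, c:T, d:F. ✓
b: successors {e}; ~p -> <>p there: e:T. ✓
c: successors {f}; ~p -> <>p there: f:T. ✓
d: no successors, so <>(~p -> <>p) fails. ✗
e: no successors, so <>(~p -> <>p) fails. ✗
f: successors {c}; ~p -> <>p there: c:T. ✓

{a, b, c, f}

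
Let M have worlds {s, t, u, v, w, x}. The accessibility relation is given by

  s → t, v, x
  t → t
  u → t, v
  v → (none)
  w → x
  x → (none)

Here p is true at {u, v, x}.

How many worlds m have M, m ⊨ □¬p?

3

s: successors {t, v, x}; ¬p there: t:T, v:F, x:F. ✗
t: successors {t}; ¬p there: t:T. ✓
u: successors {t, v}; ¬p there: t:T, v:F. ✗
v: no successors, so □¬p holds vacuously. ✓
w: successors {x}; ¬p there: x:F. ✗
x: no successors, so □¬p holds vacuously. ✓
Satisfying worlds: {t, v, x}.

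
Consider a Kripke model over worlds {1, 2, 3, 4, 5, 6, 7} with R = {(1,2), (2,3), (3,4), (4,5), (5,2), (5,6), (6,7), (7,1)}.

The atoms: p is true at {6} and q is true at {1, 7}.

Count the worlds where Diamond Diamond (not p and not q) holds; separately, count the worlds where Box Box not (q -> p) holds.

6 and 1

For Diamond Diamond (not p and not q):
1: successors {2}; Diamond (not p and not q) there: 2:T. ✓
2: successors {3}; Diamond (not p and not q) there: 3:T. ✓
3: successors {4}; Diamond (not p and not q) there: 4:T. ✓
4: successors {5}; Diamond (not p and not q) there: 5:T. ✓
5: successors {2, 6}; Diamond (not p and not q) there: 2:T, 6:F. ✓
6: successors {7}; Diamond (not p and not q) there: 7:F. ✗
7: successors {1}; Diamond (not p and not q) there: 1:T. ✓
— 6 worlds.
For Box Box not (q -> p):
1: successors {2}; Box not (q -> p) there: 2:F. ✗
2: successors {3}; Box not (q -> p) there: 3:F. ✗
3: successors {4}; Box not (q -> p) there: 4:F. ✗
4: successors {5}; Box not (q -> p) there: 5:F. ✗
5: successors {2, 6}; Box not (q -> p) there: 2:F, 6:T. ✗
6: successors {7}; Box not (q -> p) there: 7:T. ✓
7: successors {1}; Box not (q -> p) there: 1:F. ✗
— 1 world.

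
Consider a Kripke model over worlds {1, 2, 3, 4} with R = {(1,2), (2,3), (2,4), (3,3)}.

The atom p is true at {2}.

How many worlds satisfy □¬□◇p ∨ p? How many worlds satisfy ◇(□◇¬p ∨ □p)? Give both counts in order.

For □¬□◇p ∨ p:
1: □¬□◇p is T, p is F. ✓
2: □¬□◇p is F, p is T. ✓
3: □¬□◇p is T, p is F. ✓
4: □¬□◇p is T, p is F. ✓
— 4 worlds.
For ◇(□◇¬p ∨ □p):
1: successors {2}; □◇¬p ∨ □p there: 2:F. ✗
2: successors {3, 4}; □◇¬p ∨ □p there: 3:T, 4:T. ✓
3: successors {3}; □◇¬p ∨ □p there: 3:T. ✓
4: no successors, so ◇(□◇¬p ∨ □p) fails. ✗
— 2 worlds.

4 and 2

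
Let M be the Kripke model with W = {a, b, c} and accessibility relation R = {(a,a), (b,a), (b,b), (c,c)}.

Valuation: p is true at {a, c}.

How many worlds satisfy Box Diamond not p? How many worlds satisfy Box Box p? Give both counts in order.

0 and 2

For Box Diamond not p:
a: successors {a}; Diamond not p there: a:F. ✗
b: successors {a, b}; Diamond not p there: a:F, b:T. ✗
c: successors {c}; Diamond not p there: c:F. ✗
— 0 worlds.
For Box Box p:
a: successors {a}; Box p there: a:T. ✓
b: successors {a, b}; Box p there: a:T, b:F. ✗
c: successors {c}; Box p there: c:T. ✓
— 2 worlds.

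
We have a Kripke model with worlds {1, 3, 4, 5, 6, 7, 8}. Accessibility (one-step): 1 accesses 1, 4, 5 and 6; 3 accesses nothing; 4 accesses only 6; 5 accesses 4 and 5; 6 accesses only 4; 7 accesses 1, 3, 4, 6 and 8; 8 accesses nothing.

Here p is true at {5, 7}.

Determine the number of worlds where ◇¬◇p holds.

5

1: successors {1, 4, 5, 6}; ¬◇p there: 1:F, 4:T, 5:F, 6:T. ✓
3: no successors, so ◇¬◇p fails. ✗
4: successors {6}; ¬◇p there: 6:T. ✓
5: successors {4, 5}; ¬◇p there: 4:T, 5:F. ✓
6: successors {4}; ¬◇p there: 4:T. ✓
7: successors {1, 3, 4, 6, 8}; ¬◇p there: 1:F, 3:T, 4:T, 6:T, 8:T. ✓
8: no successors, so ◇¬◇p fails. ✗
Satisfying worlds: {1, 4, 5, 6, 7}.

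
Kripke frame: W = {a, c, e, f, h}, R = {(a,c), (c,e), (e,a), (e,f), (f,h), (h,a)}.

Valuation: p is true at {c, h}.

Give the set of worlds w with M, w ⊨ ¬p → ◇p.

{a, c, f, h}

a: ¬p is T, ◇p is T. ✓
c: ¬p is F, ◇p is F. ✓
e: ¬p is T, ◇p is F. ✗
f: ¬p is T, ◇p is T. ✓
h: ¬p is F, ◇p is F. ✓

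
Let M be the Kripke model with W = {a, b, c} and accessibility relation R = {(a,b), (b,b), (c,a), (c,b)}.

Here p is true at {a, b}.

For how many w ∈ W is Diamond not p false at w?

a: successors {b}; not p there: b:F. ✗
b: successors {b}; not p there: b:F. ✗
c: successors {a, b}; not p there: a:F, b:F. ✗
Satisfying worlds: ∅.
So Diamond not p fails at the other 3 worlds.

3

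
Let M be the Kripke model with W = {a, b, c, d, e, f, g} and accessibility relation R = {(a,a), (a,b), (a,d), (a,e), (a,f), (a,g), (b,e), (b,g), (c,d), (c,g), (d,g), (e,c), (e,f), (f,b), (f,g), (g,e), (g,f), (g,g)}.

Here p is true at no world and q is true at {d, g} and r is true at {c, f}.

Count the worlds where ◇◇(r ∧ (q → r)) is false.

1

a: successors {a, b, d, e, f, g}; ◇(r ∧ (q → r)) there: a:T, b:F, d:F, e:T, f:F, g:T. ✓
b: successors {e, g}; ◇(r ∧ (q → r)) there: e:T, g:T. ✓
c: successors {d, g}; ◇(r ∧ (q → r)) there: d:F, g:T. ✓
d: successors {g}; ◇(r ∧ (q → r)) there: g:T. ✓
e: successors {c, f}; ◇(r ∧ (q → r)) there: c:F, f:F. ✗
f: successors {b, g}; ◇(r ∧ (q → r)) there: b:F, g:T. ✓
g: successors {e, f, g}; ◇(r ∧ (q → r)) there: e:T, f:F, g:T. ✓
Satisfying worlds: {a, b, c, d, f, g}.
So ◇◇(r ∧ (q → r)) fails at the other 1 world.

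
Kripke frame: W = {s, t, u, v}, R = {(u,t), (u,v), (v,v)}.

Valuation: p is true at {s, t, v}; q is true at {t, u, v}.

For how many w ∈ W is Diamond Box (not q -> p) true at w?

2

s: no successors, so Diamond Box (not q -> p) fails. ✗
t: no successors, so Diamond Box (not q -> p) fails. ✗
u: successors {t, v}; Box (not q -> p) there: t:T, v:T. ✓
v: successors {v}; Box (not q -> p) there: v:T. ✓
Satisfying worlds: {u, v}.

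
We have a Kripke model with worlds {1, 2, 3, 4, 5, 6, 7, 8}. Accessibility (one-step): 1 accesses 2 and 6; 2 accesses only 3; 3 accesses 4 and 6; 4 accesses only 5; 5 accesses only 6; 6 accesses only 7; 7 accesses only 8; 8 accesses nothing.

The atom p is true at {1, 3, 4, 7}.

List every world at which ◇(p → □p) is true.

1: successors {2, 6}; p → □p there: 2:T, 6:T. ✓
2: successors {3}; p → □p there: 3:F. ✗
3: successors {4, 6}; p → □p there: 4:F, 6:T. ✓
4: successors {5}; p → □p there: 5:T. ✓
5: successors {6}; p → □p there: 6:T. ✓
6: successors {7}; p → □p there: 7:F. ✗
7: successors {8}; p → □p there: 8:T. ✓
8: no successors, so ◇(p → □p) fails. ✗

{1, 3, 4, 5, 7}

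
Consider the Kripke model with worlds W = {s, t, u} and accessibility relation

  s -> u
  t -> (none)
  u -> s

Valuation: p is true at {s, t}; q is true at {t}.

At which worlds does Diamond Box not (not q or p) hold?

∅

s: successors {u}; Box not (not q or p) there: u:F. ✗
t: no successors, so Diamond Box not (not q or p) fails. ✗
u: successors {s}; Box not (not q or p) there: s:F. ✗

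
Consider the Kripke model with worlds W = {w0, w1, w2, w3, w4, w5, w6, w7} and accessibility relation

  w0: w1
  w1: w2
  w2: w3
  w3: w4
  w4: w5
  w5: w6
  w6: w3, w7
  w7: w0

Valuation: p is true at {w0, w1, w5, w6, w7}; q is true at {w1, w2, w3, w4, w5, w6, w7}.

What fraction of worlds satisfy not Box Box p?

5/8

w0: Box Box p is F. ✓
w1: Box Box p is F. ✓
w2: Box Box p is F. ✓
w3: Box Box p is T. ✗
w4: Box Box p is T. ✗
w5: Box Box p is F. ✓
w6: Box Box p is F. ✓
w7: Box Box p is T. ✗
That's 5 of 8 worlds, so 5/8.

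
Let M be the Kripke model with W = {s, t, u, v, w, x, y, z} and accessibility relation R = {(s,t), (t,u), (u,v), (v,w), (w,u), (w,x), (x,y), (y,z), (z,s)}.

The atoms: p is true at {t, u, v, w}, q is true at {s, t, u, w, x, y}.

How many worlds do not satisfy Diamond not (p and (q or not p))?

s: successors {t}; not (p and (q or not p)) there: t:F. ✗
t: successors {u}; not (p and (q or not p)) there: u:F. ✗
u: successors {v}; not (p and (q or not p)) there: v:T. ✓
v: successors {w}; not (p and (q or not p)) there: w:F. ✗
w: successors {u, x}; not (p and (q or not p)) there: u:F, x:T. ✓
x: successors {y}; not (p and (q or not p)) there: y:T. ✓
y: successors {z}; not (p and (q or not p)) there: z:T. ✓
z: successors {s}; not (p and (q or not p)) there: s:T. ✓
Satisfying worlds: {u, w, x, y, z}.
So Diamond not (p and (q or not p)) fails at the other 3 worlds.

3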